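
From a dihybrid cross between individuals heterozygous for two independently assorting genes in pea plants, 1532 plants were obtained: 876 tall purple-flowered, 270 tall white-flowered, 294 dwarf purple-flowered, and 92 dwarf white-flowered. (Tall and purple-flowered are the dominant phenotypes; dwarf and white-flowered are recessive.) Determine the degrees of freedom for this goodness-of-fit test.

A dihybrid F₂ with independent assortment and complete dominance at both loci gives a 9:3:3:1 phenotypic ratio.
A goodness-of-fit test with 4 phenotype classes has df = 4 − 1 = 3.

3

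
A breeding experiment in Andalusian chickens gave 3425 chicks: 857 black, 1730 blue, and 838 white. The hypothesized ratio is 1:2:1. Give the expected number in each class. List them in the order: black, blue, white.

Expected counts for N = 3425 under a 1:2:1 ratio (total parts = 4):
  black: 3425 × 1/4 = 856.25
  blue: 3425 × 2/4 = 1712.5
  white: 3425 × 1/4 = 856.25

856.25, 1712.5, 856.25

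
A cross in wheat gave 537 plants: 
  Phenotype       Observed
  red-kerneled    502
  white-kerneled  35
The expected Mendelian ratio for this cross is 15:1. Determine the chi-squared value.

0.066

Under the 15:1 hypothesis (Σ ratio = 16, N = 537):
  red-kerneled: 537 × 15/16 = 503.4375
  white-kerneled: 537 × 1/16 = 33.5625
χ² = Σ (O − E)² / E
  red-kerneled: (502 − 503.4375)² / 503.4375 = 0.0041
  white-kerneled: (35 − 33.5625)² / 33.5625 = 0.0616
χ² = 0.0041 + 0.0616 = 0.0657 ≈ 0.066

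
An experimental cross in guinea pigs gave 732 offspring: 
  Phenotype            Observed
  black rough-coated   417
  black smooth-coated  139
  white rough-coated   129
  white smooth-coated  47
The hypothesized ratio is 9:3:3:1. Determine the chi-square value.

Expected counts for N = 732 under a 9:3:3:1 ratio (total parts = 16):
  black rough-coated: 732 × 9/16 = 411.75
  black smooth-coated: 732 × 3/16 = 137.25
  white rough-coated: 732 × 3/16 = 137.25
  white smooth-coated: 732 × 1/16 = 45.75
χ² = Σ (O − E)² / E
  black rough-coated: (417 − 411.75)² / 411.75 = 0.0669
  black smooth-coated: (139 − 137.25)² / 137.25 = 0.0223
  white rough-coated: (129 − 137.25)² / 137.25 = 0.4959
  white smooth-coated: (47 − 45.75)² / 45.75 = 0.0342
χ² = 0.0669 + 0.0223 + 0.4959 + 0.0342 = 0.6193 ≈ 0.619

0.619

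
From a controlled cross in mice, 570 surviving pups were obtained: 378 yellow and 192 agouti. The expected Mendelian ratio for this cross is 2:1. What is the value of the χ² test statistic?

0.032

Under the 2:1 hypothesis (Σ ratio = 3, N = 570):
  yellow: 570 × 2/3 = 380
  agouti: 570 × 1/3 = 190
χ² = Σ (O − E)² / E
  yellow: (378 − 380)² / 380 = 0.0105
  agouti: (192 − 190)² / 190 = 0.0211
χ² = 0.0105 + 0.0211 = 0.0316 ≈ 0.032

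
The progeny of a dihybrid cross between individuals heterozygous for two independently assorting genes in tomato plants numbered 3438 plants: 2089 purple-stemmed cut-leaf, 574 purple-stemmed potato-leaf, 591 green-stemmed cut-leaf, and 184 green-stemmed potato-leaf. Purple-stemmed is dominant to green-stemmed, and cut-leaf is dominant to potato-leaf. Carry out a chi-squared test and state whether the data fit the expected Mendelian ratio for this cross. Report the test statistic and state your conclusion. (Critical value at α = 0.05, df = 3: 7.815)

29.078; not consistent

A dihybrid F₂ with independent assortment and complete dominance at both loci gives a 9:3:3:1 phenotypic ratio.
Expected counts for N = 3438 under a 9:3:3:1 ratio (total parts = 16):
  purple-stemmed cut-leaf: 3438 × 9/16 = 1933.875
  purple-stemmed potato-leaf: 3438 × 3/16 = 644.625
  green-stemmed cut-leaf: 3438 × 3/16 = 644.625
  green-stemmed potato-leaf: 3438 × 1/16 = 214.875
χ² = Σ (O − E)² / E
  purple-stemmed cut-leaf: (2089 − 1933.875)² / 1933.875 = 12.4433
  purple-stemmed potato-leaf: (574 − 644.625)² / 644.625 = 7.7377
  green-stemmed cut-leaf: (591 − 644.625)² / 644.625 = 4.4610
  green-stemmed potato-leaf: (184 − 214.875)² / 214.875 = 4.4364
χ² = 12.4433 + 7.7377 + 4.4610 + 4.4364 = 29.0784 ≈ 29.078
Degrees of freedom = 4 − 1 = 3; critical value at α = 0.05 is 7.815.
Since 29.078 > 7.815, we reject the null hypothesis — the data do not fit the 9:3:3:1 ratio.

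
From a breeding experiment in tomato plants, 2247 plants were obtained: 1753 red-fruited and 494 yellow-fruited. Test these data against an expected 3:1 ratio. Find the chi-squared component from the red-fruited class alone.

Expected counts for N = 2247 under a 3:1 ratio (total parts = 4):
  red-fruited: 2247 × 3/4 = 1685.25
  yellow-fruited: 2247 × 1/4 = 561.75
Contribution of red-fruited: (1753 − 1685.25)² / 1685.25 = 2.7237

2.724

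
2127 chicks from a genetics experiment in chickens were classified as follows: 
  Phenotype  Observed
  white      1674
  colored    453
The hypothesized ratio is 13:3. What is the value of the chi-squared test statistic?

9.062

Expected counts for N = 2127 under a 13:3 ratio (total parts = 16):
  white: 2127 × 13/16 = 1728.1875
  colored: 2127 × 3/16 = 398.8125
χ² = Σ (O − E)² / E
  white: (1674 − 1728.1875)² / 1728.1875 = 1.6991
  colored: (453 − 398.8125)² / 398.8125 = 7.3626
χ² = 1.6991 + 7.3626 = 9.0617 ≈ 9.062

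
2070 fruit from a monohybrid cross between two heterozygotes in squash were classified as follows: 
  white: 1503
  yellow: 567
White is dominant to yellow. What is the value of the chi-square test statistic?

6.313

For a monohybrid cross between heterozygotes with complete dominance, the expected phenotypic ratio is 3:1.
Total ratio parts = 4. Expected numbers out of 2070:
  white: 2070 × 3/4 = 1552.5
  yellow: 2070 × 1/4 = 517.5
χ² = Σ (O − E)² / E
  white: (1503 − 1552.5)² / 1552.5 = 1.5783
  yellow: (567 − 517.5)² / 517.5 = 4.7348
χ² = 1.5783 + 4.7348 = 6.3131 ≈ 6.313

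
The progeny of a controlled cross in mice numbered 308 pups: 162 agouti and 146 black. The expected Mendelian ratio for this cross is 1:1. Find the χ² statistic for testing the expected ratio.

The 1:1 ratio has 2 parts, so with N = 308 the expected counts are:
  agouti: 308 × 1/2 = 154
  black: 308 × 1/2 = 154
χ² = Σ (O − E)² / E
  agouti: (162 − 154)² / 154 = 0.4156
  black: (146 − 154)² / 154 = 0.4156
χ² = 0.4156 + 0.4156 = 0.8312 ≈ 0.831

0.831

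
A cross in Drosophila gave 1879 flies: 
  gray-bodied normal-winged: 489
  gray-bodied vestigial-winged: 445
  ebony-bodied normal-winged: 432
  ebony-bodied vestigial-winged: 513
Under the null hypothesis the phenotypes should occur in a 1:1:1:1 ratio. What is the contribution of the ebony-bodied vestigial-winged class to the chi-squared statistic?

Under the 1:1:1:1 hypothesis (Σ ratio = 4, N = 1879):
  gray-bodied normal-winged: 1879 × 1/4 = 469.75
  gray-bodied vestigial-winged: 1879 × 1/4 = 469.75
  ebony-bodied normal-winged: 1879 × 1/4 = 469.75
  ebony-bodied vestigial-winged: 1879 × 1/4 = 469.75
Contribution of ebony-bodied vestigial-winged: (513 − 469.75)² / 469.75 = 3.9820

3.982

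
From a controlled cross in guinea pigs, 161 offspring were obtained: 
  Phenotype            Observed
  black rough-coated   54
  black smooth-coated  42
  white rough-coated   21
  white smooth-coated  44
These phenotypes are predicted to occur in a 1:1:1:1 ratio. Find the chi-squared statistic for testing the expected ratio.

Under the 1:1:1:1 hypothesis (Σ ratio = 4, N = 161):
  black rough-coated: 161 × 1/4 = 40.25
  black smooth-coated: 161 × 1/4 = 40.25
  white rough-coated: 161 × 1/4 = 40.25
  white smooth-coated: 161 × 1/4 = 40.25
χ² = Σ (O − E)² / E
  black rough-coated: (54 − 40.25)² / 40.25 = 4.6972
  black smooth-coated: (42 − 40.25)² / 40.25 = 0.0761
  white rough-coated: (21 − 40.25)² / 40.25 = 9.2065
  white smooth-coated: (44 − 40.25)² / 40.25 = 0.3494
χ² = 4.6972 + 0.0761 + 9.2065 + 0.3494 = 14.3292 ≈ 14.329

14.329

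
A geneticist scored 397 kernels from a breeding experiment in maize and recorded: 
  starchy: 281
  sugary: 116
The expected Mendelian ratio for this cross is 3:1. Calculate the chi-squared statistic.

3.769

Under the 3:1 hypothesis (Σ ratio = 4, N = 397):
  starchy: 397 × 3/4 = 297.75
  sugary: 397 × 1/4 = 99.25
χ² = Σ (O − E)² / E
  starchy: (281 − 297.75)² / 297.75 = 0.9423
  sugary: (116 − 99.25)² / 99.25 = 2.8268
χ² = 0.9423 + 2.8268 = 3.7691 ≈ 3.769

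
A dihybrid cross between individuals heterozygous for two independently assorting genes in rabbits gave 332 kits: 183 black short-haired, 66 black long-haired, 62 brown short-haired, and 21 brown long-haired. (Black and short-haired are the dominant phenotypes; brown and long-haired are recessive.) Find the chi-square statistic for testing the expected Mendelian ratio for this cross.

A dihybrid F₂ with independent assortment and complete dominance at both loci gives a 9:3:3:1 phenotypic ratio.
The 9:3:3:1 ratio has 16 parts, so with N = 332 the expected counts are:
  black short-haired: 332 × 9/16 = 186.75
  black long-haired: 332 × 3/16 = 62.25
  brown short-haired: 332 × 3/16 = 62.25
  brown long-haired: 332 × 1/16 = 20.75
χ² = Σ (O − E)² / E
  black short-haired: (183 − 186.75)² / 186.75 = 0.0753
  black long-haired: (66 − 62.25)² / 62.25 = 0.2259
  brown short-haired: (62 − 62.25)² / 62.25 = 0.0010
  brown long-haired: (21 − 20.75)² / 20.75 = 0.0030
χ² = 0.0753 + 0.2259 + 0.0010 + 0.0030 = 0.3052 ≈ 0.305

0.305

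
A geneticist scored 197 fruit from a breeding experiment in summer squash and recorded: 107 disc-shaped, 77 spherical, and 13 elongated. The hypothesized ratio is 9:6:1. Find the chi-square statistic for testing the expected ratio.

0.302

The 9:6:1 ratio has 16 parts, so with N = 197 the expected counts are:
  disc-shaped: 197 × 9/16 = 110.8125
  spherical: 197 × 6/16 = 73.875
  elongated: 197 × 1/16 = 12.3125
χ² = Σ (O − E)² / E
  disc-shaped: (107 − 110.8125)² / 110.8125 = 0.1312
  spherical: (77 − 73.875)² / 73.875 = 0.1322
  elongated: (13 − 12.3125)² / 12.3125 = 0.0384
χ² = 0.1312 + 0.1322 + 0.0384 = 0.3018 ≈ 0.302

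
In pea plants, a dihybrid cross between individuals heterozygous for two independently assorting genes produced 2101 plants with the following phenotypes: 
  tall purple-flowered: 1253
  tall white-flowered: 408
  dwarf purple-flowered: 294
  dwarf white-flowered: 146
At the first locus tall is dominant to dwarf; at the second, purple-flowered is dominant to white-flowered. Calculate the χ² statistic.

31.786

A dihybrid F₂ with independent assortment and complete dominance at both loci gives a 9:3:3:1 phenotypic ratio.
Total ratio parts = 16. Expected numbers out of 2101:
  tall purple-flowered: 2101 × 9/16 = 1181.8125
  tall white-flowered: 2101 × 3/16 = 393.9375
  dwarf purple-flowered: 2101 × 3/16 = 393.9375
  dwarf white-flowered: 2101 × 1/16 = 131.3125
χ² = Σ (O − E)² / E
  tall purple-flowered: (1253 − 1181.8125)² / 1181.8125 = 4.2880
  tall white-flowered: (408 − 393.9375)² / 393.9375 = 0.5020
  dwarf purple-flowered: (294 − 393.9375)² / 393.9375 = 25.3530
  dwarf white-flowered: (146 − 131.3125)² / 131.3125 = 1.6428
χ² = 4.2880 + 0.5020 + 25.3530 + 1.6428 = 31.7858 ≈ 31.786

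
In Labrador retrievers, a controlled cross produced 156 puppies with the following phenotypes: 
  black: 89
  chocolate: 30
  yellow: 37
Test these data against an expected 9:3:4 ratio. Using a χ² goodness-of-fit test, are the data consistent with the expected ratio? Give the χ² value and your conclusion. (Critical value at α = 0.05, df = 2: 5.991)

0.140; consistent

Total ratio parts = 16. Expected numbers out of 156:
  black: 156 × 9/16 = 87.75
  chocolate: 156 × 3/16 = 29.25
  yellow: 156 × 4/16 = 39
χ² = Σ (O − E)² / E
  black: (89 − 87.75)² / 87.75 = 0.0178
  chocolate: (30 − 29.25)² / 29.25 = 0.0192
  yellow: (37 − 39)² / 39 = 0.1026
χ² = 0.0178 + 0.0192 + 0.1026 = 0.1396 ≈ 0.140
Degrees of freedom = 3 − 1 = 2; critical value at α = 0.05 is 5.991.
Since 0.140 < 5.991, we fail to reject the null hypothesis — the data are consistent with the 9:3:4 ratio.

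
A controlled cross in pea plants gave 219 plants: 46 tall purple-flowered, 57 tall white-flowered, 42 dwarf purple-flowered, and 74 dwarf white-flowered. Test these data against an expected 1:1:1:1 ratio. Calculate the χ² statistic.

Total ratio parts = 4. Expected numbers out of 219:
  tall purple-flowered: 219 × 1/4 = 54.75
  tall white-flowered: 219 × 1/4 = 54.75
  dwarf purple-flowered: 219 × 1/4 = 54.75
  dwarf white-flowered: 219 × 1/4 = 54.75
χ² = Σ (O − E)² / E
  tall purple-flowered: (46 − 54.75)² / 54.75 = 1.3984
  tall white-flowered: (57 − 54.75)² / 54.75 = 0.0925
  dwarf purple-flowered: (42 − 54.75)² / 54.75 = 2.9692
  dwarf white-flowered: (74 − 54.75)² / 54.75 = 6.7683
χ² = 1.3984 + 0.0925 + 2.9692 + 6.7683 = 11.2284 ≈ 11.228

11.228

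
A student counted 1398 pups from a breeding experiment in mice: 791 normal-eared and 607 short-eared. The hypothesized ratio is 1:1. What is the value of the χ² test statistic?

Total ratio parts = 2. Expected numbers out of 1398:
  normal-eared: 1398 × 1/2 = 699
  short-eared: 1398 × 1/2 = 699
χ² = Σ (O − E)² / E
  normal-eared: (791 − 699)² / 699 = 12.1087
  short-eared: (607 − 699)² / 699 = 12.1087
χ² = 12.1087 + 12.1087 = 24.2174 ≈ 24.217

24.217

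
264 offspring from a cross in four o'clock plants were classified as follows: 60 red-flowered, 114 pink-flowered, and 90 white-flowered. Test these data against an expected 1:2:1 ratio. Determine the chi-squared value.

11.727

Under the 1:2:1 hypothesis (Σ ratio = 4, N = 264):
  red-flowered: 264 × 1/4 = 66
  pink-flowered: 264 × 2/4 = 132
  white-flowered: 264 × 1/4 = 66
χ² = Σ (O − E)² / E
  red-flowered: (60 − 66)² / 66 = 0.5455
  pink-flowered: (114 − 132)² / 132 = 2.4545
  white-flowered: (90 − 66)² / 66 = 8.7273
χ² = 0.5455 + 2.4545 + 8.7273 = 11.7273 ≈ 11.727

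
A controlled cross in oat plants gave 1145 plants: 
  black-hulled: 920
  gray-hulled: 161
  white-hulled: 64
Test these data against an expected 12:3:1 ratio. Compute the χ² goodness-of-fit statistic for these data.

18.594

Total ratio parts = 16. Expected numbers out of 1145:
  black-hulled: 1145 × 12/16 = 858.75
  gray-hulled: 1145 × 3/16 = 214.6875
  white-hulled: 1145 × 1/16 = 71.5625
χ² = Σ (O − E)² / E
  black-hulled: (920 − 858.75)² / 858.75 = 4.3686
  gray-hulled: (161 − 214.6875)² / 214.6875 = 13.4258
  white-hulled: (64 − 71.5625)² / 71.5625 = 0.7992
χ² = 4.3686 + 13.4258 + 0.7992 = 18.5936 ≈ 18.594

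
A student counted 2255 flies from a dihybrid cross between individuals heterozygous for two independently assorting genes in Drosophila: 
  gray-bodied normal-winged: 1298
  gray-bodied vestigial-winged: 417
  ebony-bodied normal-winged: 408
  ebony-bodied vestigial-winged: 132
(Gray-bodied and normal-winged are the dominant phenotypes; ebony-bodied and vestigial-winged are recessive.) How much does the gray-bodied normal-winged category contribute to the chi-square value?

A dihybrid F₂ with independent assortment and complete dominance at both loci gives a 9:3:3:1 phenotypic ratio.
Expected counts for N = 2255 under a 9:3:3:1 ratio (total parts = 16):
  gray-bodied normal-winged: 2255 × 9/16 = 1268.4375
  gray-bodied vestigial-winged: 2255 × 3/16 = 422.8125
  ebony-bodied normal-winged: 2255 × 3/16 = 422.8125
  ebony-bodied vestigial-winged: 2255 × 1/16 = 140.9375
Contribution of gray-bodied normal-winged: (1298 − 1268.4375)² / 1268.4375 = 0.6890

0.689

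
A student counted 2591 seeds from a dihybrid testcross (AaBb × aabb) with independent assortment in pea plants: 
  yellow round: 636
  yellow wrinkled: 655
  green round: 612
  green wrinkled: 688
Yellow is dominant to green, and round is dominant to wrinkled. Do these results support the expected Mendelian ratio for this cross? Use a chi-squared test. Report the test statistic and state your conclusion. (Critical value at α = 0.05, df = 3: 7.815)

4.768; consistent

A dihybrid testcross with independent assortment gives a 1:1:1:1 ratio.
Under the 1:1:1:1 hypothesis (Σ ratio = 4, N = 2591):
  yellow round: 2591 × 1/4 = 647.75
  yellow wrinkled: 2591 × 1/4 = 647.75
  green round: 2591 × 1/4 = 647.75
  green wrinkled: 2591 × 1/4 = 647.75
χ² = Σ (O − E)² / E
  yellow round: (636 − 647.75)² / 647.75 = 0.2131
  yellow wrinkled: (655 − 647.75)² / 647.75 = 0.0811
  green round: (612 − 647.75)² / 647.75 = 1.9731
  green wrinkled: (688 − 647.75)² / 647.75 = 2.5011
χ² = 0.2131 + 0.0811 + 1.9731 + 2.5011 = 4.7684 ≈ 4.768
Degrees of freedom = 4 − 1 = 3; critical value at α = 0.05 is 7.815.
Since 4.768 < 7.815, we fail to reject the null hypothesis — the data are consistent with the 1:1:1:1 ratio.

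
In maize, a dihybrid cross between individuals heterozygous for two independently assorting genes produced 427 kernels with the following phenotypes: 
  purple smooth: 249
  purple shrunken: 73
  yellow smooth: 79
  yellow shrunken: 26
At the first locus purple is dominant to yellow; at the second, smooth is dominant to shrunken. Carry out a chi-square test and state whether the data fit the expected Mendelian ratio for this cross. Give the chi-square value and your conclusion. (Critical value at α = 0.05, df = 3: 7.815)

0.978; consistent

A dihybrid F₂ with independent assortment and complete dominance at both loci gives a 9:3:3:1 phenotypic ratio.
Expected counts for N = 427 under a 9:3:3:1 ratio (total parts = 16):
  purple smooth: 427 × 9/16 = 240.1875
  purple shrunken: 427 × 3/16 = 80.0625
  yellow smooth: 427 × 3/16 = 80.0625
  yellow shrunken: 427 × 1/16 = 26.6875
χ² = Σ (O − E)² / E
  purple smooth: (249 − 240.1875)² / 240.1875 = 0.3233
  purple shrunken: (73 − 80.0625)² / 80.0625 = 0.6230
  yellow smooth: (79 − 80.0625)² / 80.0625 = 0.0141
  yellow shrunken: (26 − 26.6875)² / 26.6875 = 0.0177
χ² = 0.3233 + 0.6230 + 0.0141 + 0.0177 = 0.9781 ≈ 0.978
Degrees of freedom = 4 − 1 = 3; critical value at α = 0.05 is 7.815.
Since 0.978 < 7.815, we fail to reject the null hypothesis — the data are consistent with the 9:3:3:1 ratio.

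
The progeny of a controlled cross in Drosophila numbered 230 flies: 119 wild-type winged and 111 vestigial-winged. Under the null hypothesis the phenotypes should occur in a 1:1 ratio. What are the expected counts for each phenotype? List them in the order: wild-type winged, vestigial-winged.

Under the 1:1 hypothesis (Σ ratio = 2, N = 230):
  wild-type winged: 230 × 1/2 = 115
  vestigial-winged: 230 × 1/2 = 115

115, 115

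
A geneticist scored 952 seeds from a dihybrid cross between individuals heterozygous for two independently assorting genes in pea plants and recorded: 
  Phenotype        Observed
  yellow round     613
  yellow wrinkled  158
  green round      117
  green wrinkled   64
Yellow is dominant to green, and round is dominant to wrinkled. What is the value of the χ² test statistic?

35.100

A dihybrid F₂ with independent assortment and complete dominance at both loci gives a 9:3:3:1 phenotypic ratio.
Expected counts for N = 952 under a 9:3:3:1 ratio (total parts = 16):
  yellow round: 952 × 9/16 = 535.5
  yellow wrinkled: 952 × 3/16 = 178.5
  green round: 952 × 3/16 = 178.5
  green wrinkled: 952 × 1/16 = 59.5
χ² = Σ (O − E)² / E
  yellow round: (613 − 535.5)² / 535.5 = 11.2162
  yellow wrinkled: (158 − 178.5)² / 178.5 = 2.3543
  green round: (117 − 178.5)² / 178.5 = 21.1891
  green wrinkled: (64 − 59.5)² / 59.5 = 0.3403
χ² = 11.2162 + 2.3543 + 21.1891 + 0.3403 = 35.0999 ≈ 35.100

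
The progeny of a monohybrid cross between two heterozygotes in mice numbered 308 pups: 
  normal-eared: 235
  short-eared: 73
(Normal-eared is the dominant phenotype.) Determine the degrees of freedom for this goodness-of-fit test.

1

For a monohybrid cross between heterozygotes with complete dominance, the expected phenotypic ratio is 3:1.
A goodness-of-fit test with 2 phenotype classes has df = 2 − 1 = 1.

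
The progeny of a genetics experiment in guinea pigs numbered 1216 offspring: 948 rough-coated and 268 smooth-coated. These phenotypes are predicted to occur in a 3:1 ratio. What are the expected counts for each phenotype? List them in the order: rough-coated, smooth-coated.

Expected counts for N = 1216 under a 3:1 ratio (total parts = 4):
  rough-coated: 1216 × 3/4 = 912
  smooth-coated: 1216 × 1/4 = 304

912, 304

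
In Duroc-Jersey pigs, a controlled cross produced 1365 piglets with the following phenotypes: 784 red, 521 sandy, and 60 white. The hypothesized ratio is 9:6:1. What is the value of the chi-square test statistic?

Expected counts for N = 1365 under a 9:6:1 ratio (total parts = 16):
  red: 1365 × 9/16 = 767.8125
  sandy: 1365 × 6/16 = 511.875
  white: 1365 × 1/16 = 85.3125
χ² = Σ (O − E)² / E
  red: (784 − 767.8125)² / 767.8125 = 0.3413
  sandy: (521 − 511.875)² / 511.875 = 0.1627
  white: (60 − 85.3125)² / 85.3125 = 7.5103
χ² = 0.3413 + 0.1627 + 7.5103 = 8.0143 ≈ 8.014

8.014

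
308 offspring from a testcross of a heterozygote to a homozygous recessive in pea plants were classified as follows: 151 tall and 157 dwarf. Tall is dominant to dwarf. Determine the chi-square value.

A testcross of a heterozygote (Aa × aa) gives a 1:1 phenotypic ratio.
The 1:1 ratio has 2 parts, so with N = 308 the expected counts are:
  tall: 308 × 1/2 = 154
  dwarf: 308 × 1/2 = 154
χ² = Σ (O − E)² / E
  tall: (151 − 154)² / 154 = 0.0584
  dwarf: (157 − 154)² / 154 = 0.0584
χ² = 0.0584 + 0.0584 = 0.1168 ≈ 0.117

0.117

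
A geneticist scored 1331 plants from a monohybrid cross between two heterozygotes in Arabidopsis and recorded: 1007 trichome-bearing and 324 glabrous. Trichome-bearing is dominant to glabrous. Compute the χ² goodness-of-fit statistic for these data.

For a monohybrid cross between heterozygotes with complete dominance, the expected phenotypic ratio is 3:1.
The 3:1 ratio has 4 parts, so with N = 1331 the expected counts are:
  trichome-bearing: 1331 × 3/4 = 998.25
  glabrous: 1331 × 1/4 = 332.75
χ² = Σ (O − E)² / E
  trichome-bearing: (1007 − 998.25)² / 998.25 = 0.0767
  glabrous: (324 − 332.75)² / 332.75 = 0.2301
χ² = 0.0767 + 0.2301 = 0.3068 ≈ 0.307

0.307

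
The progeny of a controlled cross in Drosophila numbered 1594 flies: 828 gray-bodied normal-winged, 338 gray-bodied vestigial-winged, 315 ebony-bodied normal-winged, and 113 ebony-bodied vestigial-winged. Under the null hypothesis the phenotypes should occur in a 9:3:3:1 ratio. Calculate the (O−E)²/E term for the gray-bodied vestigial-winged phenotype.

Under the 9:3:3:1 hypothesis (Σ ratio = 16, N = 1594):
  gray-bodied normal-winged: 1594 × 9/16 = 896.625
  gray-bodied vestigial-winged: 1594 × 3/16 = 298.875
  ebony-bodied normal-winged: 1594 × 3/16 = 298.875
  ebony-bodied vestigial-winged: 1594 × 1/16 = 99.625
Contribution of gray-bodied vestigial-winged: (338 − 298.875)² / 298.875 = 5.1218

5.122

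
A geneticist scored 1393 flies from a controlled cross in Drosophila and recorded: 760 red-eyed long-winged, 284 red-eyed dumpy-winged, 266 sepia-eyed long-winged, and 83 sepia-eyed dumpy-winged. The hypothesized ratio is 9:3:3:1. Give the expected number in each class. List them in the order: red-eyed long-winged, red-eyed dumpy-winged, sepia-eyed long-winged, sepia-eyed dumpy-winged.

783.5625, 261.1875, 261.1875, 87.0625

Total ratio parts = 16. Expected numbers out of 1393:
  red-eyed long-winged: 1393 × 9/16 = 783.5625
  red-eyed dumpy-winged: 1393 × 3/16 = 261.1875
  sepia-eyed long-winged: 1393 × 3/16 = 261.1875
  sepia-eyed dumpy-winged: 1393 × 1/16 = 87.0625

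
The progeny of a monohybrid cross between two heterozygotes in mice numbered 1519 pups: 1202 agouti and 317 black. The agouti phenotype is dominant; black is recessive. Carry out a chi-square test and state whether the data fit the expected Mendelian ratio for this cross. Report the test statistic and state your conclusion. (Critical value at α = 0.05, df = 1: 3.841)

13.825; not consistent

For a monohybrid cross between heterozygotes with complete dominance, the expected phenotypic ratio is 3:1.
Expected counts for N = 1519 under a 3:1 ratio (total parts = 4):
  agouti: 1519 × 3/4 = 1139.25
  black: 1519 × 1/4 = 379.75
χ² = Σ (O − E)² / E
  agouti: (1202 − 1139.25)² / 1139.25 = 3.4563
  black: (317 − 379.75)² / 379.75 = 10.3688
χ² = 3.4563 + 10.3688 = 13.8251 ≈ 13.825
Degrees of freedom = 2 − 1 = 1; critical value at α = 0.05 is 3.841.
Since 13.825 > 3.841, we reject the null hypothesis — the data do not fit the 3:1 ratio.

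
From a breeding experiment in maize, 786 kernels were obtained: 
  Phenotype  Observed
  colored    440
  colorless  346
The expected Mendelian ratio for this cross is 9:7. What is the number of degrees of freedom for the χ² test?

1

A goodness-of-fit test with 2 phenotype classes has df = 2 − 1 = 1.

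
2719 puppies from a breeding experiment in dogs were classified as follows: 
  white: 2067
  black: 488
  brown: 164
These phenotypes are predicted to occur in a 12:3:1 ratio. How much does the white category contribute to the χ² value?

0.378

Under the 12:3:1 hypothesis (Σ ratio = 16, N = 2719):
  white: 2719 × 12/16 = 2039.25
  black: 2719 × 3/16 = 509.8125
  brown: 2719 × 1/16 = 169.9375
Contribution of white: (2067 − 2039.25)² / 2039.25 = 0.3776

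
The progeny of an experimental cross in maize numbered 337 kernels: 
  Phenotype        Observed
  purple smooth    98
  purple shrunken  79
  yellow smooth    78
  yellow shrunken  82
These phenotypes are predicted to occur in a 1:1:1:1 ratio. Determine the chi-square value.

Total ratio parts = 4. Expected numbers out of 337:
  purple smooth: 337 × 1/4 = 84.25
  purple shrunken: 337 × 1/4 = 84.25
  yellow smooth: 337 × 1/4 = 84.25
  yellow shrunken: 337 × 1/4 = 84.25
χ² = Σ (O − E)² / E
  purple smooth: (98 − 84.25)² / 84.25 = 2.2441
  purple shrunken: (79 − 84.25)² / 84.25 = 0.3272
  yellow smooth: (78 − 84.25)² / 84.25 = 0.4636
  yellow shrunken: (82 − 84.25)² / 84.25 = 0.0601
χ² = 2.2441 + 0.3272 + 0.4636 + 0.0601 = 3.095

3.095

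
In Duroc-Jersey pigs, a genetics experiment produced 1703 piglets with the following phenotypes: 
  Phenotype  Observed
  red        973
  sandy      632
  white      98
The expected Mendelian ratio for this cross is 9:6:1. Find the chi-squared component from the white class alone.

Total ratio parts = 16. Expected numbers out of 1703:
  red: 1703 × 9/16 = 957.9375
  sandy: 1703 × 6/16 = 638.625
  white: 1703 × 1/16 = 106.4375
Contribution of white: (98 − 106.4375)² / 106.4375 = 0.6689

0.669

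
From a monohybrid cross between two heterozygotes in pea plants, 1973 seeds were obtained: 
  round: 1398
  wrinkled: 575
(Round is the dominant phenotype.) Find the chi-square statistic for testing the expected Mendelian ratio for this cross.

18.065

For a monohybrid cross between heterozygotes with complete dominance, the expected phenotypic ratio is 3:1.
Under the 3:1 hypothesis (Σ ratio = 4, N = 1973):
  round: 1973 × 3/4 = 1479.75
  wrinkled: 1973 × 1/4 = 493.25
χ² = Σ (O − E)² / E
  round: (1398 − 1479.75)² / 1479.75 = 4.5163
  wrinkled: (575 − 493.25)² / 493.25 = 13.5490
χ² = 4.5163 + 13.5490 = 18.0653 ≈ 18.065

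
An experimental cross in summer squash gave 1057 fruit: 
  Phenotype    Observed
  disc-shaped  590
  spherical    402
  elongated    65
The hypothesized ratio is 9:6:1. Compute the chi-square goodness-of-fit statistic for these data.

0.132

The 9:6:1 ratio has 16 parts, so with N = 1057 the expected counts are:
  disc-shaped: 1057 × 9/16 = 594.5625
  spherical: 1057 × 6/16 = 396.375
  elongated: 1057 × 1/16 = 66.0625
χ² = Σ (O − E)² / E
  disc-shaped: (590 − 594.5625)² / 594.5625 = 0.0350
  spherical: (402 − 396.375)² / 396.375 = 0.0798
  elongated: (65 − 66.0625)² / 66.0625 = 0.0171
χ² = 0.0350 + 0.0798 + 0.0171 = 0.1319 ≈ 0.132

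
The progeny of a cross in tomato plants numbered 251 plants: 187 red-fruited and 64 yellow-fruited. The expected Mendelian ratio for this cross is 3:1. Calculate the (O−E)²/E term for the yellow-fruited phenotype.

Under the 3:1 hypothesis (Σ ratio = 4, N = 251):
  red-fruited: 251 × 3/4 = 188.25
  yellow-fruited: 251 × 1/4 = 62.75
Contribution of yellow-fruited: (64 − 62.75)² / 62.75 = 0.0249

0.025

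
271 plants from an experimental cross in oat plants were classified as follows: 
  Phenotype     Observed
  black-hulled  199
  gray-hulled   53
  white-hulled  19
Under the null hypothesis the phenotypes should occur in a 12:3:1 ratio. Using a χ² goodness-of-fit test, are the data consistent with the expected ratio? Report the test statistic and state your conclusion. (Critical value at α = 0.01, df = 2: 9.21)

Under the 12:3:1 hypothesis (Σ ratio = 16, N = 271):
  black-hulled: 271 × 12/16 = 203.25
  gray-hulled: 271 × 3/16 = 50.8125
  white-hulled: 271 × 1/16 = 16.9375
χ² = Σ (O − E)² / E
  black-hulled: (199 − 203.25)² / 203.25 = 0.0889
  gray-hulled: (53 − 50.8125)² / 50.8125 = 0.0942
  white-hulled: (19 − 16.9375)² / 16.9375 = 0.2512
χ² = 0.0889 + 0.0942 + 0.2512 = 0.4343 ≈ 0.434
Degrees of freedom = 3 − 1 = 2; critical value at α = 0.01 is 9.21.
Since 0.434 < 9.21, we fail to reject the null hypothesis — the data are consistent with the 12:3:1 ratio.

0.434; consistent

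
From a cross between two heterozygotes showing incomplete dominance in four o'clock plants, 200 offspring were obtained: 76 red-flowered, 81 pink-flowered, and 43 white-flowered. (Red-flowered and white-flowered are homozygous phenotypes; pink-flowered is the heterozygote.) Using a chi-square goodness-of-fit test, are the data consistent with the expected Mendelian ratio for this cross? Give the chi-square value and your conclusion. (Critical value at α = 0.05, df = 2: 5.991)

18.110; not consistent

With incomplete dominance, a heterozygote × heterozygote cross gives a 1:2:1 phenotypic ratio.
Total ratio parts = 4. Expected numbers out of 200:
  red-flowered: 200 × 1/4 = 50
  pink-flowered: 200 × 2/4 = 100
  white-flowered: 200 × 1/4 = 50
χ² = Σ (O − E)² / E
  red-flowered: (76 − 50)² / 50 = 13.5200
  pink-flowered: (81 − 100)² / 100 = 3.6100
  white-flowered: (43 − 50)² / 50 = 0.9800
χ² = 13.5200 + 3.6100 + 0.9800 = 18.110
Degrees of freedom = 3 − 1 = 2; critical value at α = 0.05 is 5.991.
Since 18.110 > 5.991, we reject the null hypothesis — the data do not fit the 1:2:1 ratio.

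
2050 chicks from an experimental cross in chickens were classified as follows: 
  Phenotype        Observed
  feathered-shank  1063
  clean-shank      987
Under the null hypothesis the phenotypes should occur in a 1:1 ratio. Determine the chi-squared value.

2.818

Total ratio parts = 2. Expected numbers out of 2050:
  feathered-shank: 2050 × 1/2 = 1025
  clean-shank: 2050 × 1/2 = 1025
χ² = Σ (O − E)² / E
  feathered-shank: (1063 − 1025)² / 1025 = 1.4088
  clean-shank: (987 − 1025)² / 1025 = 1.4088
χ² = 1.4088 + 1.4088 = 2.8176 ≈ 2.818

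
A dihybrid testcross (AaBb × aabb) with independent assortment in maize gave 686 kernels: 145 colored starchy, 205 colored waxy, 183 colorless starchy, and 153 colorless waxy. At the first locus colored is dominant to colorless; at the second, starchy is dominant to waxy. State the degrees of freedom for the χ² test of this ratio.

A dihybrid testcross with independent assortment gives a 1:1:1:1 ratio.
A goodness-of-fit test with 4 phenotype classes has df = 4 − 1 = 3.

3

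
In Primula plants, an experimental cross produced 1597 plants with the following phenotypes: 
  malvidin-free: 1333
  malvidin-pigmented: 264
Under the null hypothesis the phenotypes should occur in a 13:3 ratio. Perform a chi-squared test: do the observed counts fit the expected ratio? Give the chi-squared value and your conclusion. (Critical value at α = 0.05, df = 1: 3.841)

Under the 13:3 hypothesis (Σ ratio = 16, N = 1597):
  malvidin-free: 1597 × 13/16 = 1297.5625
  malvidin-pigmented: 1597 × 3/16 = 299.4375
χ² = Σ (O − E)² / E
  malvidin-free: (1333 − 1297.5625)² / 1297.5625 = 0.9678
  malvidin-pigmented: (264 − 299.4375)² / 299.4375 = 4.1939
χ² = 0.9678 + 4.1939 = 5.1617 ≈ 5.162
Degrees of freedom = 2 − 1 = 1; critical value at α = 0.05 is 3.841.
Since 5.162 > 3.841, we reject the null hypothesis — the data do not fit the 13:3 ratio.

5.162; not consistent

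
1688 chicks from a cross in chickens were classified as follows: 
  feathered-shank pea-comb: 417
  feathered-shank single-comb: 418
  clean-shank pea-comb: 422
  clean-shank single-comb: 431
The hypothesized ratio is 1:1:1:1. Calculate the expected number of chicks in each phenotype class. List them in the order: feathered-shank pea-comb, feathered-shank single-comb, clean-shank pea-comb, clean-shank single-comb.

Under the 1:1:1:1 hypothesis (Σ ratio = 4, N = 1688):
  feathered-shank pea-comb: 1688 × 1/4 = 422
  feathered-shank single-comb: 1688 × 1/4 = 422
  clean-shank pea-comb: 1688 × 1/4 = 422
  clean-shank single-comb: 1688 × 1/4 = 422

422, 422, 422, 422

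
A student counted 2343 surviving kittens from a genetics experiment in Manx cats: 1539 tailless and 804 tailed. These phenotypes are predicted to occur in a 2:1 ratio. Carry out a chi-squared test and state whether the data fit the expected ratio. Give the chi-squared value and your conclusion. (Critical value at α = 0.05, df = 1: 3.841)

Under the 2:1 hypothesis (Σ ratio = 3, N = 2343):
  tailless: 2343 × 2/3 = 1562
  tailed: 2343 × 1/3 = 781
χ² = Σ (O − E)² / E
  tailless: (1539 − 1562)² / 1562 = 0.3387
  tailed: (804 − 781)² / 781 = 0.6773
χ² = 0.3387 + 0.6773 = 1.016
Degrees of freedom = 2 − 1 = 1; critical value at α = 0.05 is 3.841.
Since 1.016 < 3.841, we fail to reject the null hypothesis — the data are consistent with the 2:1 ratio.

1.016; consistent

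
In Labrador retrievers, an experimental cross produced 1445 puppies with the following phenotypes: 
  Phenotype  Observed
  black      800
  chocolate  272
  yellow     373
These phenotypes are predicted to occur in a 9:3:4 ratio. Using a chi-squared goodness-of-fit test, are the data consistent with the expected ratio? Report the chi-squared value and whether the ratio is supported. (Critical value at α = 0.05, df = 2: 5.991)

The 9:3:4 ratio has 16 parts, so with N = 1445 the expected counts are:
  black: 1445 × 9/16 = 812.8125
  chocolate: 1445 × 3/16 = 270.9375
  yellow: 1445 × 4/16 = 361.25
χ² = Σ (O − E)² / E
  black: (800 − 812.8125)² / 812.8125 = 0.2020
  chocolate: (272 − 270.9375)² / 270.9375 = 0.0042
  yellow: (373 − 361.25)² / 361.25 = 0.3822
χ² = 0.2020 + 0.0042 + 0.3822 = 0.5884 ≈ 0.588
Degrees of freedom = 3 − 1 = 2; critical value at α = 0.05 is 5.991.
Since 0.588 < 5.991, we fail to reject the null hypothesis — the data are consistent with the 9:3:4 ratio.

0.588; consistent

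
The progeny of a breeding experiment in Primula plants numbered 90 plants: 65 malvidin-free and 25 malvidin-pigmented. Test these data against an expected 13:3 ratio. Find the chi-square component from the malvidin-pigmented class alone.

3.912

Total ratio parts = 16. Expected numbers out of 90:
  malvidin-free: 90 × 13/16 = 73.125
  malvidin-pigmented: 90 × 3/16 = 16.875
Contribution of malvidin-pigmented: (25 − 16.875)² / 16.875 = 3.9120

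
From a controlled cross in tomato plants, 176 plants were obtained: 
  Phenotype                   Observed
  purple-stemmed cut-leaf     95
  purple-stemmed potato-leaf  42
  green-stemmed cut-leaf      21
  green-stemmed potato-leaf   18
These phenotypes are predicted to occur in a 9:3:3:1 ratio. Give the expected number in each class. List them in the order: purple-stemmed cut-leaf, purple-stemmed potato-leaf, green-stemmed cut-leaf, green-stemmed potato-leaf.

99, 33, 33, 11

Under the 9:3:3:1 hypothesis (Σ ratio = 16, N = 176):
  purple-stemmed cut-leaf: 176 × 9/16 = 99
  purple-stemmed potato-leaf: 176 × 3/16 = 33
  green-stemmed cut-leaf: 176 × 3/16 = 33
  green-stemmed potato-leaf: 176 × 1/16 = 11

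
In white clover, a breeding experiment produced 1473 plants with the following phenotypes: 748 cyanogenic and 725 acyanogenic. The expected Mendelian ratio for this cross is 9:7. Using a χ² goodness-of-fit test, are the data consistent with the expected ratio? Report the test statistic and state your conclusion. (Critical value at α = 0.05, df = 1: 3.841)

Under the 9:7 hypothesis (Σ ratio = 16, N = 1473):
  cyanogenic: 1473 × 9/16 = 828.5625
  acyanogenic: 1473 × 7/16 = 644.4375
χ² = Σ (O − E)² / E
  cyanogenic: (748 − 828.5625)² / 828.5625 = 7.8332
  acyanogenic: (725 − 644.4375)² / 644.4375 = 10.0713
χ² = 7.8332 + 10.0713 = 17.9045 ≈ 17.905
Degrees of freedom = 2 − 1 = 1; critical value at α = 0.05 is 3.841.
Since 17.905 > 3.841, we reject the null hypothesis — the data do not fit the 9:7 ratio.

17.905; not consistent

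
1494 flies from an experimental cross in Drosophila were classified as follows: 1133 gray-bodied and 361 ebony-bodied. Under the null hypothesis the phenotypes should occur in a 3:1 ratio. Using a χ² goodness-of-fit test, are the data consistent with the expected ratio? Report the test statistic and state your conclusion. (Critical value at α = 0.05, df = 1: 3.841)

Expected counts for N = 1494 under a 3:1 ratio (total parts = 4):
  gray-bodied: 1494 × 3/4 = 1120.5
  ebony-bodied: 1494 × 1/4 = 373.5
χ² = Σ (O − E)² / E
  gray-bodied: (1133 − 1120.5)² / 1120.5 = 0.1394
  ebony-bodied: (361 − 373.5)² / 373.5 = 0.4183
χ² = 0.1394 + 0.4183 = 0.5577 ≈ 0.558
Degrees of freedom = 2 − 1 = 1; critical value at α = 0.05 is 3.841.
Since 0.558 < 3.841, we fail to reject the null hypothesis — the data are consistent with the 3:1 ratio.

0.558; consistent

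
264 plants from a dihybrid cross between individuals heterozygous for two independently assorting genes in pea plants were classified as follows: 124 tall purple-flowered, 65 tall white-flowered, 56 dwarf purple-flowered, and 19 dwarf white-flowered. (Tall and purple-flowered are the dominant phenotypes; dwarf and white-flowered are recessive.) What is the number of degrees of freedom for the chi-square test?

3

A dihybrid F₂ with independent assortment and complete dominance at both loci gives a 9:3:3:1 phenotypic ratio.
A goodness-of-fit test with 4 phenotype classes has df = 4 − 1 = 3.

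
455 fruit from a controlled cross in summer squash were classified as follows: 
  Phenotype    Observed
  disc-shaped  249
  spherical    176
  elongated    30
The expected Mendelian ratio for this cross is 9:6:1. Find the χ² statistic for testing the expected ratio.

0.443

Under the 9:6:1 hypothesis (Σ ratio = 16, N = 455):
  disc-shaped: 455 × 9/16 = 255.9375
  spherical: 455 × 6/16 = 170.625
  elongated: 455 × 1/16 = 28.4375
χ² = Σ (O − E)² / E
  disc-shaped: (249 − 255.9375)² / 255.9375 = 0.1880
  spherical: (176 − 170.625)² / 170.625 = 0.1693
  elongated: (30 − 28.4375)² / 28.4375 = 0.0859
χ² = 0.1880 + 0.1693 + 0.0859 = 0.4432 ≈ 0.443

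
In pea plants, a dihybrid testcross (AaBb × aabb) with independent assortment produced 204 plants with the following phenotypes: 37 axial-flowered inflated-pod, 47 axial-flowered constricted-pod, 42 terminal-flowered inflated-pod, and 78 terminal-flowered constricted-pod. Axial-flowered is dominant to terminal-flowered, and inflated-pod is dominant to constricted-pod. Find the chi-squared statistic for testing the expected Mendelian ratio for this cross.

20.039

A dihybrid testcross with independent assortment gives a 1:1:1:1 ratio.
Total ratio parts = 4. Expected numbers out of 204:
  axial-flowered inflated-pod: 204 × 1/4 = 51
  axial-flowered constricted-pod: 204 × 1/4 = 51
  terminal-flowered inflated-pod: 204 × 1/4 = 51
  terminal-flowered constricted-pod: 204 × 1/4 = 51
χ² = Σ (O − E)² / E
  axial-flowered inflated-pod: (37 − 51)² / 51 = 3.8431
  axial-flowered constricted-pod: (47 − 51)² / 51 = 0.3137
  terminal-flowered inflated-pod: (42 − 51)² / 51 = 1.5882
  terminal-flowered constricted-pod: (78 − 51)² / 51 = 14.2941
χ² = 3.8431 + 0.3137 + 1.5882 + 14.2941 = 20.0391 ≈ 20.039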